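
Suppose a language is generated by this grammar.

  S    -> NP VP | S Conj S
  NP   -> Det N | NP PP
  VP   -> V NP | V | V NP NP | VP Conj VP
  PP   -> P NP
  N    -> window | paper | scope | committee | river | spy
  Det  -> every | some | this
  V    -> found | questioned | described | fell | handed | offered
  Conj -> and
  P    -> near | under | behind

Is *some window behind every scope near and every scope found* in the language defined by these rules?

Ungrammatical

A P word can never sit immediately before a Conj word in any string this grammar generates, so the substring 'near and' rules out a derivation.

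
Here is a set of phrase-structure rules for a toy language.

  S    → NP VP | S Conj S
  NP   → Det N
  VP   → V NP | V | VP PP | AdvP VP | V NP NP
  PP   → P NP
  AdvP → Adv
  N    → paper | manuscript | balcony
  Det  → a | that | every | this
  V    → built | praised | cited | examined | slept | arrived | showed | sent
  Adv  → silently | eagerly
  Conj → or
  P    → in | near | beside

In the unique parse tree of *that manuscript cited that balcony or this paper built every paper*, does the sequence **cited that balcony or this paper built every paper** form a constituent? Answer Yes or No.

No

[S [S [NP [Det that] [N manuscript]] [VP [V cited] [NP [Det that] [N balcony]]]] [Conj or] [S [NP [Det this] [N paper]] [VP [V built] [NP [Det every] [N paper]]]]]
The smallest constituent containing 'cited that balcony or this paper built every paper' is the S spanning 'that manuscript cited that balcony or this paper built every paper'; no single node in the tree dominates exactly the given words.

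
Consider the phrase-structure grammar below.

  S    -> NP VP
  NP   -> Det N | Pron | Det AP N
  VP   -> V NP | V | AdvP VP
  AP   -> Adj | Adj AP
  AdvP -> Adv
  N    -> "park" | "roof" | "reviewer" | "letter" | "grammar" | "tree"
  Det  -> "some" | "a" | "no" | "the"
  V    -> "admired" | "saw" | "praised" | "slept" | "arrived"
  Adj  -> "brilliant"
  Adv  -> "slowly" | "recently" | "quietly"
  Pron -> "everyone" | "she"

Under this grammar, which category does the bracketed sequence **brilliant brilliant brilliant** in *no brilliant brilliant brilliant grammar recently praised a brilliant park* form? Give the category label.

[S [NP [Det no] [AP [Adj brilliant] [AP [Adj brilliant] [AP [Adj brilliant]]]] [N grammar]] [VP [AdvP [Adv recently]] [VP [V praised] [NP [Det a] [AP [Adj brilliant]] [N park]]]]]
The span 'brilliant brilliant brilliant' is the AP node built by AP → Adj AP.

AP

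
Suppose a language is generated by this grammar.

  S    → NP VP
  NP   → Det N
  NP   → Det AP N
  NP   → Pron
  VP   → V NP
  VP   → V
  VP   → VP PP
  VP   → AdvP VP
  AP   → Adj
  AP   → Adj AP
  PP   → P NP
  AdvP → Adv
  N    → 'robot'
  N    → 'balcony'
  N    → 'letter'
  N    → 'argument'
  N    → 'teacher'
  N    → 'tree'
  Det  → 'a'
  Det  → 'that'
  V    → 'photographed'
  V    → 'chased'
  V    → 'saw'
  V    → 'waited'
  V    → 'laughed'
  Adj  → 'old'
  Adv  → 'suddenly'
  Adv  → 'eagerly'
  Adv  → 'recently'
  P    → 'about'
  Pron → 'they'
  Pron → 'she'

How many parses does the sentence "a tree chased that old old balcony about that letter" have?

1

[S [NP [Det a] [N tree]] [VP [VP [V chased] [NP [Det that] [AP [Adj old] [AP [Adj old]]] [N balcony]]] [PP [P about] [NP [Det that] [N letter]]]]]
No rule offers an alternative attachment or grouping for any span, so this is the only derivation.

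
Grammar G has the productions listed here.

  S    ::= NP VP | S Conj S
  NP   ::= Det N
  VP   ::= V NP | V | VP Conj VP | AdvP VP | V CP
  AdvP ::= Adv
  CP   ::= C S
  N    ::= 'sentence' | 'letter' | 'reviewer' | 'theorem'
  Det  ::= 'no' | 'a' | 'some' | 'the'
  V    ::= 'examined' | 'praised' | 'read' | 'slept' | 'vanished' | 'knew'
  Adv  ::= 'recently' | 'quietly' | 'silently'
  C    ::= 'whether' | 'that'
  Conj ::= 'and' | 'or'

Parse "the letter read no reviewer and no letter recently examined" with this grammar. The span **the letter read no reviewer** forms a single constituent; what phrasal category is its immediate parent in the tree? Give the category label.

S

S
  S
    NP
      Det: the
      N: letter
    VP
      V: read
      NP
        Det: no
        N: reviewer
  Conj: and
  S
    NP
      Det: no
      N: letter
    VP
      AdvP
        Adv: recently
      VP
        V: examined
The span 'the letter read no reviewer' is the S node built by S → NP VP.
Its mother is the S built by S → S Conj S.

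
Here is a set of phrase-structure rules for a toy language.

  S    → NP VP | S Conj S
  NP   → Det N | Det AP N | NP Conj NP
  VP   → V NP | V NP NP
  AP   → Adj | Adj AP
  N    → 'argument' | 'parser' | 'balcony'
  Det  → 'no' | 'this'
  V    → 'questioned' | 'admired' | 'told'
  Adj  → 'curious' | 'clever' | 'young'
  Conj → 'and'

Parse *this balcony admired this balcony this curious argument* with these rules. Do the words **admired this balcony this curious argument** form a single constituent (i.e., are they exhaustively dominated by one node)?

[S [NP [Det this] [N balcony]] [VP [V admired] [NP [Det this] [N balcony]] [NP [Det this] [AP [Adj curious]] [N argument]]]]
The words 'admired this balcony this curious argument' are exhaustively dominated by a single VP node (built by VP → V NP NP), so they form a constituent.

Yes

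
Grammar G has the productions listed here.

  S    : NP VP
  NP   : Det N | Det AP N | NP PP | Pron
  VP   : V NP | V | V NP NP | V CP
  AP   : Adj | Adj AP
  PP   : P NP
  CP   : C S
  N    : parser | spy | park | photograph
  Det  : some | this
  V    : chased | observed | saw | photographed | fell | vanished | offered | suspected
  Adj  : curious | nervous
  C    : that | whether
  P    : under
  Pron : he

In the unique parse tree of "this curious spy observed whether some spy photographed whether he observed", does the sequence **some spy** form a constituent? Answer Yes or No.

Yes

[S [NP [Det this] [AP [Adj curious]] [N spy]] [VP [V observed] [CP [C whether] [S [NP [Det some] [N spy]] [VP [V photographed] [CP [C whether] [S [NP [Pron he]] [VP [V observed]]]]]]]]]
The words 'some spy' are exhaustively dominated by a single NP node (built by NP → Det N), so they form a constituent.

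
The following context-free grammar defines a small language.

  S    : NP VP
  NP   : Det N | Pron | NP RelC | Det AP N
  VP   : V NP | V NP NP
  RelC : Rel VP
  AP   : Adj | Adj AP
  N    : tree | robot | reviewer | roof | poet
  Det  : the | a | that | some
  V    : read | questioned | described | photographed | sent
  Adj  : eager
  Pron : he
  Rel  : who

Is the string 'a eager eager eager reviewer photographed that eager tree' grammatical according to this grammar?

[S [NP [Det a] [AP [Adj eager] [AP [Adj eager] [AP [Adj eager]]]] [N reviewer]] [VP [V photographed] [NP [Det that] [AP [Adj eager]] [N tree]]]]
Each bracket corresponds to one application of a listed rule, so the string is derivable from S.

Grammatical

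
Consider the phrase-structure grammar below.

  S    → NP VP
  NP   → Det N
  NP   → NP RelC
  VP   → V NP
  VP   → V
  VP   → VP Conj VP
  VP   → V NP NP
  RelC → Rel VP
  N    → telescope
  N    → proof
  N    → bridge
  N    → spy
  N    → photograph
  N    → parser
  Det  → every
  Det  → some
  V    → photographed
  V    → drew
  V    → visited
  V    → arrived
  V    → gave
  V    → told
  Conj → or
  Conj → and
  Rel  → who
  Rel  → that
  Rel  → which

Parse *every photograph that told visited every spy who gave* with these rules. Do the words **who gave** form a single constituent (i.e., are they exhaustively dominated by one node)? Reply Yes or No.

[S [NP [NP [Det every] [N photograph]] [RelC [Rel that] [VP [V told]]]] [VP [V visited] [NP [NP [Det every] [N spy]] [RelC [Rel who] [VP [V gave]]]]]]
The words 'who gave' are exhaustively dominated by a single RelC node (built by RelC → Rel VP), so they form a constituent.

Yes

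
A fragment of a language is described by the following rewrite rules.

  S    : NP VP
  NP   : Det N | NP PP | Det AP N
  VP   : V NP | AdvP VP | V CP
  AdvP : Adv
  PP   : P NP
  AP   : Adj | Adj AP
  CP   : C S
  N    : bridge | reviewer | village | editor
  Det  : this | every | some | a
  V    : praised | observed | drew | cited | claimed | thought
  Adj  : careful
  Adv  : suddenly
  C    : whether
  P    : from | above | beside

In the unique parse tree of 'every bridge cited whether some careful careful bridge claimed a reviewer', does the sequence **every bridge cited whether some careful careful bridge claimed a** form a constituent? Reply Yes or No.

[S [NP [Det every] [N bridge]] [VP [V cited] [CP [C whether] [S [NP [Det some] [AP [Adj careful] [AP [Adj careful]]] [N bridge]] [VP [V claimed] [NP [Det a] [N reviewer]]]]]]]
The smallest constituent containing 'every bridge cited whether some careful careful bridge claimed a' is the S spanning 'every bridge cited whether some careful careful bridge claimed a reviewer'; no single node in the tree dominates exactly the given words.

No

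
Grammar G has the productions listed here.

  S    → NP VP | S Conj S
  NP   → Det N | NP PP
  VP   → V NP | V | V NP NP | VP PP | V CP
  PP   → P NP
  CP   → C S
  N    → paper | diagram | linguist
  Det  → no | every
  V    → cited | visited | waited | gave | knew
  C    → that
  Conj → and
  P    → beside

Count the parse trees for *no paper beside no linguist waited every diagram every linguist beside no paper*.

2

The two bracketings:
[S [NP [NP [Det no] [N paper]] [PP [P beside] [NP [Det no] [N linguist]]]] [VP [V waited] [NP [Det every] [N diagram]] [NP [NP [Det every] [N linguist]] [PP [P beside] [NP [Det no] [N paper]]]]]]
[S [NP [NP [Det no] [N paper]] [PP [P beside] [NP [Det no] [N linguist]]]] [VP [VP [V waited] [NP [Det every] [N diagram]] [NP [Det every] [N linguist]]] [PP [P beside] [NP [Det no] [N paper]]]]]
The difference turns on whether VP → VP PP is used at the relevant span, versus an alternative expansion of VP.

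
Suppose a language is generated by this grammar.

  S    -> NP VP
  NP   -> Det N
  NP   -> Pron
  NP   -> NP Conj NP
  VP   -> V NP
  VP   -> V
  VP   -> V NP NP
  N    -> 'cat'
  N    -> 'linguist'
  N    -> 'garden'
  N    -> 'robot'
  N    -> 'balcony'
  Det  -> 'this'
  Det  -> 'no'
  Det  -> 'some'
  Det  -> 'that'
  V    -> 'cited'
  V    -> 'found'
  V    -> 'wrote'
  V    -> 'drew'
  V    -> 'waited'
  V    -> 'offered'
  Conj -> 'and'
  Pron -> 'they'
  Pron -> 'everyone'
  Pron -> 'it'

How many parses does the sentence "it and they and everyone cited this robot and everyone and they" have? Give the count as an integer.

Two of the 4 distinct bracketings:
[S [NP [NP [Pron it]] [Conj and] [NP [NP [Pron they]] [Conj and] [NP [Pron everyone]]]] [VP [V cited] [NP [NP [Det this] [N robot]] [Conj and] [NP [NP [Pron everyone]] [Conj and] [NP [Pron they]]]]]]
[S [NP [NP [Pron it]] [Conj and] [NP [NP [Pron they]] [Conj and] [NP [Pron everyone]]]] [VP [V cited] [NP [NP [NP [Det this] [N robot]] [Conj and] [NP [Pron everyone]]] [Conj and] [NP [Pron they]]]]]
The trees differ in how a recursive rule is bracketed over the same span.

4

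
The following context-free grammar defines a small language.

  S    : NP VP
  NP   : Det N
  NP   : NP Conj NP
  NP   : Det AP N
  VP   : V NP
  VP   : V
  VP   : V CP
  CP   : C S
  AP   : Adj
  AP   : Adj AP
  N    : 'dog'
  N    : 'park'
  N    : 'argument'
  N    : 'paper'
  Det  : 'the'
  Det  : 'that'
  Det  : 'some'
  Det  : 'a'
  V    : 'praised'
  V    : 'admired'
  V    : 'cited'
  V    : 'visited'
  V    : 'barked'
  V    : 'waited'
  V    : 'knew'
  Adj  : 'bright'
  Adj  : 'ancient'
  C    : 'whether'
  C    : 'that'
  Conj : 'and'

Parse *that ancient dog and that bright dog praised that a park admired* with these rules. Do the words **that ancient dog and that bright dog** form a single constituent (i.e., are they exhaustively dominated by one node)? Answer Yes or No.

Yes

[S [NP [NP [Det that] [AP [Adj ancient]] [N dog]] [Conj and] [NP [Det that] [AP [Adj bright]] [N dog]]] [VP [V praised] [CP [C that] [S [NP [Det a] [N park]] [VP [V admired]]]]]]
The words 'that ancient dog and that bright dog' are exhaustively dominated by a single NP node (built by NP → NP Conj NP), so they form a constituent.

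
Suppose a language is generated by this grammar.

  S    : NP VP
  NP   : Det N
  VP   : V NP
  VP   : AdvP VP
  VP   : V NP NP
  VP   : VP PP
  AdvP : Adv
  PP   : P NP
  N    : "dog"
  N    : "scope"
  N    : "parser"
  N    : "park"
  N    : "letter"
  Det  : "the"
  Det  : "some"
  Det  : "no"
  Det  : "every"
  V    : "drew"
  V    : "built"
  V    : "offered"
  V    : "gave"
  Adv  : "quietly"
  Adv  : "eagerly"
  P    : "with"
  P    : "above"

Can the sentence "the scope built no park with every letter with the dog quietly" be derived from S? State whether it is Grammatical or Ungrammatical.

For S → NP VP, the only prefix that parses as NP is 'the scope', but the remainder 'built no park with every letter with the dog quietly' is not a VP under these rules.

Ungrammatical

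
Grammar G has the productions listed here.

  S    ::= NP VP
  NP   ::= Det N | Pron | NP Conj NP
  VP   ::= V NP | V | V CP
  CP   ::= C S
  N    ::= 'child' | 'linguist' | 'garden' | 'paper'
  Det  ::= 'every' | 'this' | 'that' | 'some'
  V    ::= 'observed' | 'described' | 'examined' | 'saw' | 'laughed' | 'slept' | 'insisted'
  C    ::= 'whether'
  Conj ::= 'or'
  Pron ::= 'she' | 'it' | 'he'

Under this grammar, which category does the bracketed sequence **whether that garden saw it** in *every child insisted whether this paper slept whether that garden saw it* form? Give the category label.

S
  NP
    Det: every
    N: child
  VP
    V: insisted
    CP
      C: whether
      S
        NP
          Det: this
          N: paper
        VP
          V: slept
          CP
            C: whether
            S
              NP
                Det: that
                N: garden
              VP
                V: saw
                NP
                  Pron: it
The span 'whether that garden saw it' is the CP node built by CP → C S.

CP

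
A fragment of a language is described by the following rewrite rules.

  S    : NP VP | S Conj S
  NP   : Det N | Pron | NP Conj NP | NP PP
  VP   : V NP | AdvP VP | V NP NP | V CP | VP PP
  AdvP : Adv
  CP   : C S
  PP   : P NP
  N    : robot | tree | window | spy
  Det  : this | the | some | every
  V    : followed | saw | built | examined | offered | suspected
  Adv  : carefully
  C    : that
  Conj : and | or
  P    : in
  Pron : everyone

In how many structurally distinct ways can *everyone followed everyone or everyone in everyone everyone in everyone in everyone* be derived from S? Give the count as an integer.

Two of the 10 distinct bracketings:
[S [NP [Pron everyone]] [VP [V followed] [NP [NP [Pron everyone]] [Conj or] [NP [NP [Pron everyone]] [PP [P in] [NP [Pron everyone]]]]] [NP [NP [Pron everyone]] [PP [P in] [NP [NP [Pron everyone]] [PP [P in] [NP [Pron everyone]]]]]]]]
[S [NP [Pron everyone]] [VP [V followed] [NP [NP [Pron everyone]] [Conj or] [NP [NP [Pron everyone]] [PP [P in] [NP [Pron everyone]]]]] [NP [NP [NP [Pron everyone]] [PP [P in] [NP [Pron everyone]]]] [PP [P in] [NP [Pron everyone]]]]]]
The trees differ in how a recursive rule is bracketed over the same span.

10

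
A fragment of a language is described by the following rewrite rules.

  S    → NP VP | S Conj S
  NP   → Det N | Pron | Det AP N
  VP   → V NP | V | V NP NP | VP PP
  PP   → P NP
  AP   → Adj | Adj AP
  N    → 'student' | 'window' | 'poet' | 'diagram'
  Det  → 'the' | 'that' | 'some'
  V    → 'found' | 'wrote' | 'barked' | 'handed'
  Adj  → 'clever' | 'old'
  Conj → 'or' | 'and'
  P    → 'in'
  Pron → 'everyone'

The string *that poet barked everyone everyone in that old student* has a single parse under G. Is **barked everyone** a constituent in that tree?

[S [NP [Det that] [N poet]] [VP [VP [V barked] [NP [Pron everyone]] [NP [Pron everyone]]] [PP [P in] [NP [Det that] [AP [Adj old]] [N student]]]]]
The smallest constituent containing 'barked everyone' is the VP spanning 'barked everyone everyone'; no single node in the tree dominates exactly the given words.

No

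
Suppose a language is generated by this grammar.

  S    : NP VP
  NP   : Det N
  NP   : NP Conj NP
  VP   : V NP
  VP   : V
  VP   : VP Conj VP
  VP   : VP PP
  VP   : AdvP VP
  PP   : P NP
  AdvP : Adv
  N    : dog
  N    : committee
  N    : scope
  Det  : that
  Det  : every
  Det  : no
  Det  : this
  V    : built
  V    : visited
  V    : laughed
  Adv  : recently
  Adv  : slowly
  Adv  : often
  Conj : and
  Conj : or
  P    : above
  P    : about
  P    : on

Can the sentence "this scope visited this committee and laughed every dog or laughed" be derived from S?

Grammatical

[S [NP [Det this] [N scope]] [VP [VP [V visited] [NP [Det this] [N committee]]] [Conj and] [VP [VP [V laughed] [NP [Det every] [N dog]]] [Conj or] [VP [V laughed]]]]]
Each bracket corresponds to one application of a listed rule, so the string is derivable from S.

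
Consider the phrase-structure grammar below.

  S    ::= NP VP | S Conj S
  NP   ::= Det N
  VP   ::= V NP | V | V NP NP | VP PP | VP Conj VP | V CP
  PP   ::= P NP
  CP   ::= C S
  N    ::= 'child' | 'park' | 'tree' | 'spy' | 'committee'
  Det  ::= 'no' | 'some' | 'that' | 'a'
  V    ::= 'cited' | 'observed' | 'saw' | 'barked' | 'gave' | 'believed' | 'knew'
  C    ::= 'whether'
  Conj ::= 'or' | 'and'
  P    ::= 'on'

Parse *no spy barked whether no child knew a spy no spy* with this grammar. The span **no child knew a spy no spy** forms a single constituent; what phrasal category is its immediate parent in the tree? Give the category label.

[S [NP [Det no] [N spy]] [VP [V barked] [CP [C whether] [S [NP [Det no] [N child]] [VP [V knew] [NP [Det a] [N spy]] [NP [Det no] [N spy]]]]]]]
The span 'no child knew a spy no spy' is the S node built by S → NP VP.
Its mother is the CP built by CP → C S.

CP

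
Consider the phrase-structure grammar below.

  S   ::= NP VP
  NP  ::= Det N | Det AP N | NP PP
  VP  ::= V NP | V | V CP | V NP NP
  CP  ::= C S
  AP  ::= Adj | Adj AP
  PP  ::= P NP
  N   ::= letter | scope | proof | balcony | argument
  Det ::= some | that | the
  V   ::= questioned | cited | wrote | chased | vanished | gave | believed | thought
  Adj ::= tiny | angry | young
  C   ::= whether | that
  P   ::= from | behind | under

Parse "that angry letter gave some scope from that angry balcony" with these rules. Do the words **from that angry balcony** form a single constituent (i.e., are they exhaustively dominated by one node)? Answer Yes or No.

[S [NP [Det that] [AP [Adj angry]] [N letter]] [VP [V gave] [NP [NP [Det some] [N scope]] [PP [P from] [NP [Det that] [AP [Adj angry]] [N balcony]]]]]]
The words 'from that angry balcony' are exhaustively dominated by a single PP node (built by PP → P NP), so they form a constituent.

Yes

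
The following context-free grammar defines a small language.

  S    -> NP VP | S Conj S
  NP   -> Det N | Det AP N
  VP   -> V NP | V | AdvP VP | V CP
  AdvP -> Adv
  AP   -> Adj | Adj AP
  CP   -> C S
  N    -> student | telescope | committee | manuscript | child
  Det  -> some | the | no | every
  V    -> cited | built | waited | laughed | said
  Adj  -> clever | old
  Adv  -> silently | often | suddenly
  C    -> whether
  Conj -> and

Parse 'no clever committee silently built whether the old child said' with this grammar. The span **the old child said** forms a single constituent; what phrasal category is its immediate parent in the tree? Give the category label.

CP

S
  NP
    Det: no
    AP
      Adj: clever
    N: committee
  VP
    AdvP
      Adv: silently
    VP
      V: built
      CP
        C: whether
        S
          NP
            Det: the
            AP
              Adj: old
            N: child
          VP
            V: said
The span 'the old child said' is the S node built by S → NP VP.
Its mother is the CP built by CP → C S.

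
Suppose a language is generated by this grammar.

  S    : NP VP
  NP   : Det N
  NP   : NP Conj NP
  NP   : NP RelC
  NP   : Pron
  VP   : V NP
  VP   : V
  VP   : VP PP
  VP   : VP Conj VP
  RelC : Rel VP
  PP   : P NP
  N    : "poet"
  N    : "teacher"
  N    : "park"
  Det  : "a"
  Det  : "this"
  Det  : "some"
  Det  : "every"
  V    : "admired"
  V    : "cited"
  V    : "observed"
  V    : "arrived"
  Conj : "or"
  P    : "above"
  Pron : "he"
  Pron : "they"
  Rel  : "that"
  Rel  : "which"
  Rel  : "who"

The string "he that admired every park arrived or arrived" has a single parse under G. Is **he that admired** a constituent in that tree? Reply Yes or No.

No

[S [NP [NP [Pron he]] [RelC [Rel that] [VP [V admired] [NP [Det every] [N park]]]]] [VP [VP [V arrived]] [Conj or] [VP [V arrived]]]]
The smallest constituent containing 'he that admired' is the NP spanning 'he that admired every park'; no single node in the tree dominates exactly the given words.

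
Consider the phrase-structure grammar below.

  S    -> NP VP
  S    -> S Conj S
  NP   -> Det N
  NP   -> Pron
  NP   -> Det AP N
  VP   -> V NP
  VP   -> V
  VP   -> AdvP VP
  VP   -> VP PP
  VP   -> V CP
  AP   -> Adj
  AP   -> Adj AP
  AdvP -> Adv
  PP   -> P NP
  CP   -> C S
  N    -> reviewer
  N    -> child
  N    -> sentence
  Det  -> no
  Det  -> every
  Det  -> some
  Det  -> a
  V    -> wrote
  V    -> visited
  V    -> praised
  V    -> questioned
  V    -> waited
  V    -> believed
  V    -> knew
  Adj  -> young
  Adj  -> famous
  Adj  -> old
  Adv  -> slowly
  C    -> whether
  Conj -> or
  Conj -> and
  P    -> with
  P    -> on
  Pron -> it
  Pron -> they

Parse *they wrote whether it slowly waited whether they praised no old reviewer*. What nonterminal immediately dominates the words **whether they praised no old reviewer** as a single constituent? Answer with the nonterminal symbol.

S
  NP
    Pron: they
  VP
    V: wrote
    CP
      C: whether
      S
        NP
          Pron: it
        VP
          AdvP
            Adv: slowly
          VP
            V: waited
            CP
              C: whether
              S
                NP
                  Pron: they
                VP
                  V: praised
                  NP
                    Det: no
                    AP
                      Adj: old
                    N: reviewer
The span 'whether they praised no old reviewer' is the CP node built by CP → C S.

CP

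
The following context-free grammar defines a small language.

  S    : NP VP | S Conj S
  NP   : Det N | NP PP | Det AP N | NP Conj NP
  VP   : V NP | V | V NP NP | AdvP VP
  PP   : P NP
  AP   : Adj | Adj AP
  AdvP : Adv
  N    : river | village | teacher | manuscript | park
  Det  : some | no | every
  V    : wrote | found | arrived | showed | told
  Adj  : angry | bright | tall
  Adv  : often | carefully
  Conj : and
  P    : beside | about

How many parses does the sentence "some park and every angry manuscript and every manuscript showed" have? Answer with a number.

2

The two bracketings:
[S [NP [NP [Det some] [N park]] [Conj and] [NP [NP [Det every] [AP [Adj angry]] [N manuscript]] [Conj and] [NP [Det every] [N manuscript]]]] [VP [V showed]]]
[S [NP [NP [NP [Det some] [N park]] [Conj and] [NP [Det every] [AP [Adj angry]] [N manuscript]]] [Conj and] [NP [Det every] [N manuscript]]] [VP [V showed]]]
The trees differ in how a recursive rule is bracketed over the same span.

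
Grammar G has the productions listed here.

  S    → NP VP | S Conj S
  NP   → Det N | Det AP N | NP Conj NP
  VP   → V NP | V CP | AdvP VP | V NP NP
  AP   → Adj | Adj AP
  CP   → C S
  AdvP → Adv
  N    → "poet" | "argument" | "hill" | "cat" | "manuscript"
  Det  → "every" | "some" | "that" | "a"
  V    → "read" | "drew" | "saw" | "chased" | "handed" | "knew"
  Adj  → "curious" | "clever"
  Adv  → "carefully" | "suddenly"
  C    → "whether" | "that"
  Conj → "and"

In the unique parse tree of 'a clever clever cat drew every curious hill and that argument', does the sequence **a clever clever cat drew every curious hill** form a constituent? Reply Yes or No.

No

[S [NP [Det a] [AP [Adj clever] [AP [Adj clever]]] [N cat]] [VP [V drew] [NP [NP [Det every] [AP [Adj curious]] [N hill]] [Conj and] [NP [Det that] [N argument]]]]]
The smallest constituent containing 'a clever clever cat drew every curious hill' is the S spanning 'a clever clever cat drew every curious hill and that argument'; no single node in the tree dominates exactly the given words.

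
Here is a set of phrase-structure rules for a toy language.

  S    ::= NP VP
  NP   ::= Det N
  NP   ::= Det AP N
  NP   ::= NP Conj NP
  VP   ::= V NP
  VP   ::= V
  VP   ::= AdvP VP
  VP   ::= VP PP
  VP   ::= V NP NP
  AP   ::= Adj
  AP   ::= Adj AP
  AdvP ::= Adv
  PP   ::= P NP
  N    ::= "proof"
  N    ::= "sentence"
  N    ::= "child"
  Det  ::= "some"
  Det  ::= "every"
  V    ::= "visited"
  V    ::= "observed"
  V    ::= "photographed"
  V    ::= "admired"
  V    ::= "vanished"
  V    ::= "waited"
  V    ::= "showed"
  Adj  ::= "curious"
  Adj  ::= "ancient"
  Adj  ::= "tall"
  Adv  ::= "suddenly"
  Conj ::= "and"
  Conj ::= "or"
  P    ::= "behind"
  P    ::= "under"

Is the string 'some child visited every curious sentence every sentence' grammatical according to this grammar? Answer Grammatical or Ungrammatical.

Grammatical

S
  NP
    Det: some
    N: child
  VP
    V: visited
    NP
      Det: every
      AP
        Adj: curious
      N: sentence
    NP
      Det: every
      N: sentence
The bracketing above is licensed at every node by one of the given productions, with S at the root.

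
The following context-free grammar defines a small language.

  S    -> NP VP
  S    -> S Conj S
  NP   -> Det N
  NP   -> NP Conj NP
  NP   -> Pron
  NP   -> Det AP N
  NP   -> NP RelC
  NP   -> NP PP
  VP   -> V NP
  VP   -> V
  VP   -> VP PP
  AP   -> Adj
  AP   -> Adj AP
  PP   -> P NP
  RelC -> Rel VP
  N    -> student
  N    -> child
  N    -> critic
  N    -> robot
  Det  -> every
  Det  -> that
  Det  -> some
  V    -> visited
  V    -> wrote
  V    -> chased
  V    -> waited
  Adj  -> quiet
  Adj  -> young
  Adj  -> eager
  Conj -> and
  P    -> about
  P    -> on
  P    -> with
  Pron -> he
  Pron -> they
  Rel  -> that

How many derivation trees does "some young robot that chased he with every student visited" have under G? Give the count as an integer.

Two of the 3 distinct bracketings:
[S [NP [NP [Det some] [AP [Adj young]] [N robot]] [RelC [Rel that] [VP [V chased] [NP [NP [Pron he]] [PP [P with] [NP [Det every] [N student]]]]]]] [VP [V visited]]]
[S [NP [NP [Det some] [AP [Adj young]] [N robot]] [RelC [Rel that] [VP [VP [V chased] [NP [Pron he]]] [PP [P with] [NP [Det every] [N student]]]]]] [VP [V visited]]]
The difference turns on whether NP → NP PP is used at the relevant span, versus an alternative expansion of NP.

3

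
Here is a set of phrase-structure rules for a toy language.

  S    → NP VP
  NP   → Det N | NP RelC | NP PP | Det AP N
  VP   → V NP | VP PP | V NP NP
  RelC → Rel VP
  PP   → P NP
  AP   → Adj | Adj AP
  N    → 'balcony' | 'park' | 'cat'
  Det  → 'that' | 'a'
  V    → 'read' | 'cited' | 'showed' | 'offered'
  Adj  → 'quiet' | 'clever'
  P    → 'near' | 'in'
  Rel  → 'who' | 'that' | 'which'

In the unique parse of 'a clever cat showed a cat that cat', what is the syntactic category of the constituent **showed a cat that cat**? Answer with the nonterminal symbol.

[S [NP [Det a] [AP [Adj clever]] [N cat]] [VP [V showed] [NP [Det a] [N cat]] [NP [Det that] [N cat]]]]
The span 'showed a cat that cat' is the VP node built by VP → V NP NP.

VP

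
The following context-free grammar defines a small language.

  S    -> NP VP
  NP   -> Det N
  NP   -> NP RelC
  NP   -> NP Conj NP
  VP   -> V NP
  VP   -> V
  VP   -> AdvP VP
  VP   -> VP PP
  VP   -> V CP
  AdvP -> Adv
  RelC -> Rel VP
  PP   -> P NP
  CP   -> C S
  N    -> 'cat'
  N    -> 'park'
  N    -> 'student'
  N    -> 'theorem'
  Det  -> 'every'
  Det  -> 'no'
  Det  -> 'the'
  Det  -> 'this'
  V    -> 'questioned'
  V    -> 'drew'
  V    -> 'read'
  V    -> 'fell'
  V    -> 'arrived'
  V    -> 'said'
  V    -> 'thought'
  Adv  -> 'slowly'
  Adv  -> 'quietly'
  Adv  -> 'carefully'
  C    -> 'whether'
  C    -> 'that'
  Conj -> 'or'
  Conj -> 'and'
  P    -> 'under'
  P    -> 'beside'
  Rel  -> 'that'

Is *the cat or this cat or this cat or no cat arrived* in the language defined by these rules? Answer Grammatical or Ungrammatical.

Grammatical

S
  NP
    NP
      Det: the
      N: cat
    Conj: or
    NP
      NP
        Det: this
        N: cat
      Conj: or
      NP
        NP
          Det: this
          N: cat
        Conj: or
        NP
          Det: no
          N: cat
  VP
    V: arrived
Every word is introduced by a lexical rule and the phrasal rules combine the resulting categories into a single S.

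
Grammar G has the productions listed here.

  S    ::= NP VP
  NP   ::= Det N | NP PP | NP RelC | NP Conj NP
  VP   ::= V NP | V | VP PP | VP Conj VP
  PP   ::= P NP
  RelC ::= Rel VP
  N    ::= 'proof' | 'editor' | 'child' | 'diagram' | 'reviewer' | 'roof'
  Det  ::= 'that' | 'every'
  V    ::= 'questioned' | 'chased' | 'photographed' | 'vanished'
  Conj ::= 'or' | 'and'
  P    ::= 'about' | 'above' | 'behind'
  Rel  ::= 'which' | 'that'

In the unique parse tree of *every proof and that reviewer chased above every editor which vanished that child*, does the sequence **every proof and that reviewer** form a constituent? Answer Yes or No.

[S [NP [NP [Det every] [N proof]] [Conj and] [NP [Det that] [N reviewer]]] [VP [VP [V chased]] [PP [P above] [NP [NP [Det every] [N editor]] [RelC [Rel which] [VP [V vanished] [NP [Det that] [N child]]]]]]]]
The words 'every proof and that reviewer' are exhaustively dominated by a single NP node (built by NP → NP Conj NP), so they form a constituent.

Yes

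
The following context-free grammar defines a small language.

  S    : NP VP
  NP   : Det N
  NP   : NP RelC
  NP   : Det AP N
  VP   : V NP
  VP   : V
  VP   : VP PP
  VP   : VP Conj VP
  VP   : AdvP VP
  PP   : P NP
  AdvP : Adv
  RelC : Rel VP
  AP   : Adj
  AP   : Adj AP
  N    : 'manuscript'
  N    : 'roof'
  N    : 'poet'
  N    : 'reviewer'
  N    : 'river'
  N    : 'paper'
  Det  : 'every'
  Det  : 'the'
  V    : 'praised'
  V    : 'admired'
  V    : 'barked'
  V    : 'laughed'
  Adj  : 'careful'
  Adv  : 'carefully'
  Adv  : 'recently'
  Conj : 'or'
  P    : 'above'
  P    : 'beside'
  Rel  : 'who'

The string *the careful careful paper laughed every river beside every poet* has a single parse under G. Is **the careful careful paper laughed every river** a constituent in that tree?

No

[S [NP [Det the] [AP [Adj careful] [AP [Adj careful]]] [N paper]] [VP [VP [V laughed] [NP [Det every] [N river]]] [PP [P beside] [NP [Det every] [N poet]]]]]
The smallest constituent containing 'the careful careful paper laughed every river' is the S spanning 'the careful careful paper laughed every river beside every poet'; no single node in the tree dominates exactly the given words.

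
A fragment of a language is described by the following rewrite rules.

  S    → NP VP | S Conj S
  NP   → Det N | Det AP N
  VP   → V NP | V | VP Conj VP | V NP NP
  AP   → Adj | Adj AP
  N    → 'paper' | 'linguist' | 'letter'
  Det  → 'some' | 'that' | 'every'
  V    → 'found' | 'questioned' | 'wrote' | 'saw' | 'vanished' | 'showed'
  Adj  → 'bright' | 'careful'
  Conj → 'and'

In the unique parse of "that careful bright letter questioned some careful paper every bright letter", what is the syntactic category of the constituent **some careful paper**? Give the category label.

[S [NP [Det that] [AP [Adj careful] [AP [Adj bright]]] [N letter]] [VP [V questioned] [NP [Det some] [AP [Adj careful]] [N paper]] [NP [Det every] [AP [Adj bright]] [N letter]]]]
The span 'some careful paper' is the NP node built by NP → Det AP N.

NP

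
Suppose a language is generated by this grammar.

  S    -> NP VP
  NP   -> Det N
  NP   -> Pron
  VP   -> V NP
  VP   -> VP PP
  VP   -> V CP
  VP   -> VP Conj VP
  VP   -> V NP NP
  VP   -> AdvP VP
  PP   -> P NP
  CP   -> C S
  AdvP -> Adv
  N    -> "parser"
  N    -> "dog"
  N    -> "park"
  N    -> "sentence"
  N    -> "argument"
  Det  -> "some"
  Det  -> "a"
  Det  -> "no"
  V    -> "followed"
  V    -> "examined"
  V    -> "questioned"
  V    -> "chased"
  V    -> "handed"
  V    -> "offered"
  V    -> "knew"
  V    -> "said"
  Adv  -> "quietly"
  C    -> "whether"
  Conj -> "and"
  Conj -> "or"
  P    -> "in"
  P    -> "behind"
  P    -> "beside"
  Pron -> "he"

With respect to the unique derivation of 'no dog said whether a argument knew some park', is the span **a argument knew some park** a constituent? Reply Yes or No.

Yes

[S [NP [Det no] [N dog]] [VP [V said] [CP [C whether] [S [NP [Det a] [N argument]] [VP [V knew] [NP [Det some] [N park]]]]]]]
The words 'a argument knew some park' are exhaustively dominated by a single S node (built by S → NP VP), so they form a constituent.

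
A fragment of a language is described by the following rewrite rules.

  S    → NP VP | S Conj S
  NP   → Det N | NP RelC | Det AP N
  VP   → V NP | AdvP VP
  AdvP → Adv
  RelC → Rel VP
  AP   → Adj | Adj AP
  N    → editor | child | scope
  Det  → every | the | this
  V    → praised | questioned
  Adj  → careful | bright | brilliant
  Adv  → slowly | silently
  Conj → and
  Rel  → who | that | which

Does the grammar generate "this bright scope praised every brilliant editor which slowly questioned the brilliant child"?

Grammatical

S
  NP
    Det: this
    AP
      Adj: bright
    N: scope
  VP
    V: praised
    NP
      NP
        Det: every
        AP
          Adj: brilliant
        N: editor
      RelC
        Rel: which
        VP
          AdvP
            Adv: slowly
          VP
            V: questioned
            NP
              Det: the
              AP
                Adj: brilliant
              N: child
Each bracket corresponds to one application of a listed rule, so the string is derivable from S.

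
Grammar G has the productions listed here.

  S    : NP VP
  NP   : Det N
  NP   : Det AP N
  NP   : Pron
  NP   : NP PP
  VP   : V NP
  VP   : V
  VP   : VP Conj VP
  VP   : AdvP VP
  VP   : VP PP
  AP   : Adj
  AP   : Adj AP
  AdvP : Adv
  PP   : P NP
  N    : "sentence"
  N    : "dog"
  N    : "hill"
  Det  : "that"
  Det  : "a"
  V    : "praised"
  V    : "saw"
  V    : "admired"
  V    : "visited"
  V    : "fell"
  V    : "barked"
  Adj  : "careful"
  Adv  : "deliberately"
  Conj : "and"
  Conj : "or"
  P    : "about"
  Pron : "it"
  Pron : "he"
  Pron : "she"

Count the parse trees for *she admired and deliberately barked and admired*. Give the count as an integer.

Two of the 3 distinct bracketings:
[S [NP [Pron she]] [VP [VP [V admired]] [Conj and] [VP [VP [AdvP [Adv deliberately]] [VP [V barked]]] [Conj and] [VP [V admired]]]]]
[S [NP [Pron she]] [VP [VP [V admired]] [Conj and] [VP [AdvP [Adv deliberately]] [VP [VP [V barked]] [Conj and] [VP [V admired]]]]]]
The trees differ in how a recursive rule is bracketed over the same span.

3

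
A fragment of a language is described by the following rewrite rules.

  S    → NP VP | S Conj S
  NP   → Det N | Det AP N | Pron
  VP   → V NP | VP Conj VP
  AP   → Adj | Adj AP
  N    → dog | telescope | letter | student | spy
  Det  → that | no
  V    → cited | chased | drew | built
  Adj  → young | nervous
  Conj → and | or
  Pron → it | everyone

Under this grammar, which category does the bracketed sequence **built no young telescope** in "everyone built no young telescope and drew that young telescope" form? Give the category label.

S
  NP
    Pron: everyone
  VP
    VP
      V: built
      NP
        Det: no
        AP
          Adj: young
        N: telescope
    Conj: and
    VP
      V: drew
      NP
        Det: that
        AP
          Adj: young
        N: telescope
The span 'built no young telescope' is the VP node built by VP → V NP.

VP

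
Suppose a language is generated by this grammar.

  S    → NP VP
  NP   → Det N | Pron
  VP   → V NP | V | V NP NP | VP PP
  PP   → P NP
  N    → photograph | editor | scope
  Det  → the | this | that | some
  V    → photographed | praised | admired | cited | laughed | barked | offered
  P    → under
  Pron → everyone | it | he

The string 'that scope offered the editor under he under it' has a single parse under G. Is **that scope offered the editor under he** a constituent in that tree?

[S [NP [Det that] [N scope]] [VP [VP [VP [V offered] [NP [Det the] [N editor]]] [PP [P under] [NP [Pron he]]]] [PP [P under] [NP [Pron it]]]]]
The smallest constituent containing 'that scope offered the editor under he' is the S spanning 'that scope offered the editor under he under it'; no single node in the tree dominates exactly the given words.

No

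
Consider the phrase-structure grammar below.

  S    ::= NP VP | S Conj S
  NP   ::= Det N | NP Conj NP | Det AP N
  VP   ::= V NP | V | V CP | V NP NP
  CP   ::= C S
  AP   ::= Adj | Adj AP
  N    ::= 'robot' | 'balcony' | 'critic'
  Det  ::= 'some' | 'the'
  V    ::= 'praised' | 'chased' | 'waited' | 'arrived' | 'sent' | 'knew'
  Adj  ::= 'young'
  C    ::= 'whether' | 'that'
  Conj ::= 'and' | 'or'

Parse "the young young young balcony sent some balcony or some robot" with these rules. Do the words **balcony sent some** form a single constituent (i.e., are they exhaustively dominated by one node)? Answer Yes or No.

No

[S [NP [Det the] [AP [Adj young] [AP [Adj young] [AP [Adj young]]]] [N balcony]] [VP [V sent] [NP [NP [Det some] [N balcony]] [Conj or] [NP [Det some] [N robot]]]]]
The smallest constituent containing 'balcony sent some' is the S spanning 'the young young young balcony sent some balcony or some robot'; no single node in the tree dominates exactly the given words.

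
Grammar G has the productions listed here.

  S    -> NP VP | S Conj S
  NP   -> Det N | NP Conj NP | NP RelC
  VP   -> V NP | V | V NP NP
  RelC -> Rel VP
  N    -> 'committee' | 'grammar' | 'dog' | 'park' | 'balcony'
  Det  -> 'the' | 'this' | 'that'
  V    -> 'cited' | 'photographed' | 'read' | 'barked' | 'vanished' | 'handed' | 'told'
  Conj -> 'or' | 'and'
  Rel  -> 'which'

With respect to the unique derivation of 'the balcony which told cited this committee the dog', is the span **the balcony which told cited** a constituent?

No

[S [NP [NP [Det the] [N balcony]] [RelC [Rel which] [VP [V told]]]] [VP [V cited] [NP [Det this] [N committee]] [NP [Det the] [N dog]]]]
The smallest constituent containing 'the balcony which told cited' is the S spanning 'the balcony which told cited this committee the dog'; no single node in the tree dominates exactly the given words.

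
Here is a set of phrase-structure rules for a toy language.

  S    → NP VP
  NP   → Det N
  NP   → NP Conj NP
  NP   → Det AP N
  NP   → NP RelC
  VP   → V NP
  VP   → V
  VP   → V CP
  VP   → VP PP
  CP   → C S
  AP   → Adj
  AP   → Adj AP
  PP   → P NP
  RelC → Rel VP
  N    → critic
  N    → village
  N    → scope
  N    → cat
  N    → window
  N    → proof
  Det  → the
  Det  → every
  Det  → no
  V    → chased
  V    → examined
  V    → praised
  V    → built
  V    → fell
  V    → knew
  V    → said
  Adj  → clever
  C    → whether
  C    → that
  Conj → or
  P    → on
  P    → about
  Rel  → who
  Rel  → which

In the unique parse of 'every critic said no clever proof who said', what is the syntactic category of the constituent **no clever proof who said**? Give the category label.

NP

S
  NP
    Det: every
    N: critic
  VP
    V: said
    NP
      NP
        Det: no
        AP
          Adj: clever
        N: proof
      RelC
        Rel: who
        VP
          V: said
The span 'no clever proof who said' is the NP node built by NP → NP RelC.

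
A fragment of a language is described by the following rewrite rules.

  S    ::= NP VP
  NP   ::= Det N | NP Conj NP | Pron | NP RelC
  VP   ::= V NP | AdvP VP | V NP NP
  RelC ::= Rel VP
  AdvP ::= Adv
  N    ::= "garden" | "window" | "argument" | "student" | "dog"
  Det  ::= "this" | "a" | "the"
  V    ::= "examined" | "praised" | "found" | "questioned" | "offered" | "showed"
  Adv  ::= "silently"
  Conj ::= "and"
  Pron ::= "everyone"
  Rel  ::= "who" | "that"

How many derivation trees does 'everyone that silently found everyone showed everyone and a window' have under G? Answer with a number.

1

[S [NP [NP [Pron everyone]] [RelC [Rel that] [VP [AdvP [Adv silently]] [VP [V found] [NP [Pron everyone]]]]]] [VP [V showed] [NP [NP [Pron everyone]] [Conj and] [NP [Det a] [N window]]]]]
No rule offers an alternative attachment or grouping for any span, so this is the only derivation.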